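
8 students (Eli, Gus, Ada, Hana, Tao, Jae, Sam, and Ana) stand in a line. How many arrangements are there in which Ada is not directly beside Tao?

There are 8! = 40320 arrangements in all. If Ada and Tao are adjacent, merging them into one block gives 2·(7)! = 10080 arrangements.
So 40320 − 10080 = 30240 arrangements keep them apart.

30240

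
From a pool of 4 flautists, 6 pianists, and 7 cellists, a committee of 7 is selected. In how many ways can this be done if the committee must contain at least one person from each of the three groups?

Total 7-person selections from all 17: C(17,7) = 19448.
Subtract selections that omit an entire group: no flautists → C(13,7) = 1716; no pianists → C(11,7) = 330; no cellists → C(10,7) = 120.
Add back selections omitting two groups (i.e. drawn from a single group): C(4,7) + C(6,7) + C(7,7) = 1.
By inclusion–exclusion: 19448 − 2166 + 1 = 17283.

17283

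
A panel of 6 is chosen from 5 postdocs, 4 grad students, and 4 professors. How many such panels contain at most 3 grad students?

Split by how many grad students are chosen (0 through 3).
Sum: C(4,0)·C(9,6) + C(4,1)·C(9,5) + C(4,2)·C(9,4) + C(4,3)·C(9,3) = 84 + 504 + 756 + 336 = 1680.

1680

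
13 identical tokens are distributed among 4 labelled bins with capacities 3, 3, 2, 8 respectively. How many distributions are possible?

Without the upper bounds there are C(16,3) = 560 ways to split 13 among 4 bins.
Subtract solutions that violate a single cap (substitute x_i' = x_i − (cap_i+1)): x_1 ≥ 4 gives C(12,3) = 220; x_2 ≥ 4 gives C(12,3) = 220; x_3 ≥ 3 gives C(13,3) = 286; x_4 ≥ 9 gives C(7,3) = 35. Together 761.
Add back pairs where two caps are both exceeded: 56 + 84 + 1 + 84 + 1 + 4 = 230.
Subtract triples: 10 + 0 + 0 + 0 = 10.
By inclusion–exclusion the count is 560 − 761 + 230 − 10 = 19.

19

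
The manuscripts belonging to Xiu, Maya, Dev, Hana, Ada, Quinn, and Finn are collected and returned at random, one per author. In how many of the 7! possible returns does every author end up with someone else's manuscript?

1854

This is the derangement count D_7: permutations of 7 items with no fixed point.
By inclusion–exclusion this is Σ_{j=0}^{7} (−1)^j C(7,j)·(7−j)!.
Computing: 5040 − 5040 + 2520 − 840 + 210 − 42 + 7 − 1 = 1854.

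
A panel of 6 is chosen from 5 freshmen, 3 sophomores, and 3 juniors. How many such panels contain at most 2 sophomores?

406

Split by how many sophomores are chosen (0 through 2).
Sum: C(3,0)·C(8,6) + C(3,1)·C(8,5) + C(3,2)·C(8,4) = 28 + 168 + 210 = 406.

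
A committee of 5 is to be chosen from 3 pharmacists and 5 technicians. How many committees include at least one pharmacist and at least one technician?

With no constraint there are C(8,5) = 56 possible selections.
Subtract selections that omit an entire group: no pharmacists → C(5,5) = 1; no technicians → C(3,5) = 0.
Both groups omitted at once is impossible, so 56 − 1 = 55.

55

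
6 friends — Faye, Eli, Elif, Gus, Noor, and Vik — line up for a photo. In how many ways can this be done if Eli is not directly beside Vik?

Of the 6! = 720 arrangements, those with Eli and Vik adjacent number 2 × 5! = 240 (treat the pair as a block with 2 internal orders).
Complementary counting: 720 − 240 = 480.

480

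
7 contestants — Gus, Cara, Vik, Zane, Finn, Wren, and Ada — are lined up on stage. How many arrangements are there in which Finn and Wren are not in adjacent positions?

There are 7! = 5040 arrangements in all. If Finn and Wren are adjacent, merging them into one block gives 2·(6)! = 1440 arrangements.
Complementary counting: 5040 − 1440 = 3600.

3600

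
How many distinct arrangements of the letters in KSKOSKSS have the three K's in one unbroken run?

Treat the 3 copies of K as a single block. The multiset to arrange is then {KKK, O, S, S, S, S}, 6 items in all.
That gives (6)!/(4!) = 30 arrangements.

30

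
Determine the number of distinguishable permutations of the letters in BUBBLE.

Letter multiplicities in BUBBLE: B×3, E×1, L×1, U×1.
So there are 6! / (3!) = 120 distinguishable arrangements.

120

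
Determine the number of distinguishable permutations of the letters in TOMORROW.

3360

The 8 letters of TOMORROW have repeats: O appearing 3 times and R appearing twice.
Dividing 8! = 40320 by 3!·2! = 12 for the repeated letters gives 3360.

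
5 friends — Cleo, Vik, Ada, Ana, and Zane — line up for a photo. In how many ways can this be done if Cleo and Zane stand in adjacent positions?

Place the 3 others and the Cleo-Zane pair as 4 objects in a line; the pair has 2 internal arrangements.
So the count is 2·(4)! = 48.

48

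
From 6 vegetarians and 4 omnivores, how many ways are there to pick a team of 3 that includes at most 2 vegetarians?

100

Split by how many vegetarians are chosen (0 through 2).
Sum: C(6,0)·C(4,3) + C(6,1)·C(4,2) + C(6,2)·C(4,1) = 4 + 36 + 60 = 100.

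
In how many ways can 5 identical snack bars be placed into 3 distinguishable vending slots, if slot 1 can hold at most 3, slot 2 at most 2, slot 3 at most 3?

9

Ignoring the caps, the number of non-negative solutions to x_1+…+x_3 = 5 is C(7,2) = 21.
Subtract solutions that violate a single cap (substitute x_i' = x_i − (cap_i+1)): x_1 ≥ 4 gives C(3,2) = 3; x_2 ≥ 3 gives C(4,2) = 6; x_3 ≥ 4 gives C(3,2) = 3. Together 12.
No two caps can be exceeded simultaneously, so the pair terms are all 0.
By inclusion–exclusion the count is 21 − 12 + 0 = 9.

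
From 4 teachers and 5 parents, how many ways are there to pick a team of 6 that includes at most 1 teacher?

4

Split by how many teachers are chosen (0 through 1).
Sum: C(4,0)·C(5,6) + C(4,1)·C(5,5) = 0 + 4 = 4.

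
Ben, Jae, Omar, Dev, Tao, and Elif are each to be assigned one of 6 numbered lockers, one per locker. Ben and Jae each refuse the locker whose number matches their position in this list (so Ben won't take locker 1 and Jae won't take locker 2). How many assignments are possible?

Let Aᵢ (for i ∈ {1, 2}) be the placements that put person i in their forbidden locker. Any j of these fix j positions, leaving (6−j)! ways to fill the rest, and there are C(2,j) ways to pick which j.
By inclusion–exclusion, the number of valid placements is Σ_{j=0}^{2} (−1)^j C(2,j)·(6−j)!.
Computing: 720 − 240 + 24 = 504.

504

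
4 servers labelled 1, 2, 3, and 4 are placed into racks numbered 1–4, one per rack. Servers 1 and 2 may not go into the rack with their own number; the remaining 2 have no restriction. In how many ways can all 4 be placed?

Let Aᵢ (for i ∈ {1, 2}) be the placements that put server i in its forbidden rack. Any j of these fix j positions, leaving (4−j)! ways to fill the rest, and there are C(2,j) ways to pick which j.
By inclusion–exclusion, the number of valid placements is Σ_{j=0}^{2} (−1)^j C(2,j)·(4−j)!.
Computing: 24 − 12 + 2 = 14.

14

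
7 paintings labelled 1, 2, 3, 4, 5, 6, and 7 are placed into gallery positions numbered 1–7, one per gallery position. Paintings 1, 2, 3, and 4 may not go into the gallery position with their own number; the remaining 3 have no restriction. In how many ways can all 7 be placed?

2790

Let Aᵢ (for 1 ≤ i ≤ 4) be the placements that put painting i in its forbidden gallery position. Any j of these fix j positions, leaving (7−j)! ways to fill the rest, and there are C(4,j) ways to pick which j.
By inclusion–exclusion, the number of valid placements is Σ_{j=0}^{4} (−1)^j C(4,j)·(7−j)!.
Computing: 5040 − 2880 + 720 − 96 + 6 = 2790.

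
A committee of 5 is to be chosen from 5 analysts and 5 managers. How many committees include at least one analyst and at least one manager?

250

Total 5-person selections from all 10: C(10,5) = 252.
Subtract selections that omit an entire group: no analysts → C(5,5) = 1; no managers → C(5,5) = 1.
Both groups omitted at once is impossible, so 252 − 2 = 250.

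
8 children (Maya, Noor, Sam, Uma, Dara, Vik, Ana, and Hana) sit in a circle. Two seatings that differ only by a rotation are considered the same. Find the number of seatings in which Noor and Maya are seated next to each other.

Glue Noor and Maya into a block (2 internal orders). Seating 7 units around a circle gives (6)! arrangements.
So 2 × (6)! = 2 × 720 = 1440.

1440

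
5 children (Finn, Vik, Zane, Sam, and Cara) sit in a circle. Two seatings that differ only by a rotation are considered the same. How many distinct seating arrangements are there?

24

Seat Finn anywhere (absorbing the rotational symmetry), then permute the other 4: (4)! = 24.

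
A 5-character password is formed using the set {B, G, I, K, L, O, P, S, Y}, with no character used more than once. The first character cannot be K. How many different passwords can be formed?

The first character has 9−1 = 8 choices (anything except K).
The remaining 4 characters are filled from the other 8 symbols without repetition: 8 × 7 × 6 × 5 = 1680.
Total: 8 × 1680 = 13440.

13440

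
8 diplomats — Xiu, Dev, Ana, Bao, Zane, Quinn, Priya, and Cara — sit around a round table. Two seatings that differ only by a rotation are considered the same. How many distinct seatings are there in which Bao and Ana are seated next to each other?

Treat {Bao, Ana} as one unit (2 internal orders) and seat the resulting 7 units around the table: (6)! circular arrangements.
So 2 × (6)! = 2 × 720 = 1440.

1440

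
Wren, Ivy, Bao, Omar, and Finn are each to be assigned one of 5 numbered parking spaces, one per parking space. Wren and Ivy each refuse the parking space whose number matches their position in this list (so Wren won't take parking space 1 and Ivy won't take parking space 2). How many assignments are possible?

Let Aᵢ (for i ∈ {1, 2}) be the placements that put person i in their forbidden parking space. Any j of these fix j positions, leaving (5−j)! ways to fill the rest, and there are C(2,j) ways to pick which j.
By inclusion–exclusion, the number of valid placements is Σ_{j=0}^{2} (−1)^j C(2,j)·(5−j)!.
Computing: 120 − 48 + 6 = 78.

78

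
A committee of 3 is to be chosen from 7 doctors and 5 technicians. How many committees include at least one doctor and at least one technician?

175

With no constraint there are C(12,3) = 220 possible selections.
Subtract selections that omit an entire group: no doctors → C(5,3) = 10; no technicians → C(7,3) = 35.
Both groups omitted at once is impossible, so 220 − 45 = 175.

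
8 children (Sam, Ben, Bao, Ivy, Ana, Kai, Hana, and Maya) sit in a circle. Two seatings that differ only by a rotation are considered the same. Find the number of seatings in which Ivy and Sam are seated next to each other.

Glue Ivy and Sam into a block (2 internal orders). Seating 7 units around a circle gives (6)! arrangements.
So 2 × (6)! = 2 × 720 = 1440.

1440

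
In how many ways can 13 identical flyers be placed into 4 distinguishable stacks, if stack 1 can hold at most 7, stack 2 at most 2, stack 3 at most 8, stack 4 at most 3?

By stars and bars, unrestricted non-negative solutions to x_1+…+x_4 = 13 number C(13+3,3) = 560.
Subtract solutions that violate a single cap (substitute x_i' = x_i − (cap_i+1)): x_1 ≥ 8 gives C(8,3) = 56; x_2 ≥ 3 gives C(13,3) = 286; x_3 ≥ 9 gives C(7,3) = 35; x_4 ≥ 4 gives C(12,3) = 220. Together 597.
Add back pairs where two caps are both exceeded: 10 + 0 + 4 + 4 + 84 + 1 = 103.
By inclusion–exclusion the count is 560 − 597 + 103 = 66.

66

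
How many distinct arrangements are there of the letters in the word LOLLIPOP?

1680

The 8 letters of LOLLIPOP have repeats: L appearing 3 times, O appearing twice, and P appearing twice.
Dividing 8! = 40320 by 3!·2!·2! = 24 for the repeated letters gives 1680.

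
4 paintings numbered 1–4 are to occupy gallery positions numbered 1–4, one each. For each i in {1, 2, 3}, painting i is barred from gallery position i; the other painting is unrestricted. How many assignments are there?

11

Let Aᵢ (for i ∈ {1, 2, 3}) be the placements that put painting i in its forbidden gallery position. Any j of these fix j positions, leaving (4−j)! ways to fill the rest, and there are C(3,j) ways to pick which j.
By inclusion–exclusion, the number of valid placements is Σ_{j=0}^{3} (−1)^j C(3,j)·(4−j)!.
Computing: 24 − 18 + 6 − 1 = 11.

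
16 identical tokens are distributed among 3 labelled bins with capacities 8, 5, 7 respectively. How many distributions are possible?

Ignoring the caps, the number of non-negative solutions to x_1+…+x_3 = 16 is C(18,2) = 153.
Subtract solutions that violate a single cap (substitute x_i' = x_i − (cap_i+1)): x_1 ≥ 9 gives C(9,2) = 36; x_2 ≥ 6 gives C(12,2) = 66; x_3 ≥ 8 gives C(10,2) = 45. Together 147.
Add back pairs where two caps are both exceeded: 3 + 0 + 6 = 9.
By inclusion–exclusion the count is 153 − 147 + 9 = 15.

15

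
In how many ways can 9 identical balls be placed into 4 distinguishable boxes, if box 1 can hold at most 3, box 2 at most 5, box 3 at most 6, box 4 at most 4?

Without the upper bounds there are C(12,3) = 220 ways to split 9 among 4 boxes.
Subtract solutions that violate a single cap (substitute x_i' = x_i − (cap_i+1)): x_1 ≥ 4 gives C(8,3) = 56; x_2 ≥ 6 gives C(6,3) = 20; x_3 ≥ 7 gives C(5,3) = 10; x_4 ≥ 5 gives C(7,3) = 35. Together 121.
Add back pairs where two caps are both exceeded: 0 + 0 + 1 + 0 + 0 + 0 = 1.
By inclusion–exclusion the count is 220 − 121 + 1 = 100.

100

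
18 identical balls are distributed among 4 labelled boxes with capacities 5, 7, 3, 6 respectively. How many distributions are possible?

Without the upper bounds there are C(21,3) = 1330 ways to split 18 among 4 boxes.
Subtract solutions that violate a single cap (substitute x_i' = x_i − (cap_i+1)): x_1 ≥ 6 gives C(15,3) = 455; x_2 ≥ 8 gives C(13,3) = 286; x_3 ≥ 4 gives C(17,3) = 680; x_4 ≥ 7 gives C(14,3) = 364. Together 1785.
Add back pairs where two caps are both exceeded: 35 + 165 + 56 + 84 + 20 + 120 = 480.
Subtract triples: 1 + 0 + 4 + 0 = 5.
By inclusion–exclusion the count is 1330 − 1785 + 480 − 5 = 20.

20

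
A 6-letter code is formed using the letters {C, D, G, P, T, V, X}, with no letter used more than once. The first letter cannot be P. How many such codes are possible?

The first letter has 7−1 = 6 choices (anything except P).
The remaining 5 letters are filled from the other 6 symbols without repetition: 6 × 5 × 4 × 3 × 2 = 720.
Total: 6 × 720 = 4320.

4320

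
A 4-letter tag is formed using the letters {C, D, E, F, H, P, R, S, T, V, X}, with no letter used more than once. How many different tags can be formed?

Choose and order 4 of the 11 symbols: the first letter has 11 options, the next 10, then 9, 8.
11 × 10 × 9 × 8 = 7920.

7920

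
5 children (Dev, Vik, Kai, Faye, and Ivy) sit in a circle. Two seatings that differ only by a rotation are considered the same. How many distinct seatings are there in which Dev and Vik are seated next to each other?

Treat {Dev, Vik} as one unit (2 internal orders) and seat the resulting 4 units around the table: (3)! circular arrangements.
So 2 × (3)! = 2 × 6 = 12.

12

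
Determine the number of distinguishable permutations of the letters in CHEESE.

The 6 letters of CHEESE have repeats: E appearing 3 times.
So there are 6! / (3!) = 120 distinguishable arrangements.

120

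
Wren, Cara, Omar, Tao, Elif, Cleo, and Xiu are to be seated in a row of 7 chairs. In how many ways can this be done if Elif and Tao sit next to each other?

1440

Place the 5 others and the Elif-Tao pair as 6 objects in a line; the pair has 2 internal arrangements.
That gives 2 × 6! = 2 × 720 = 1440.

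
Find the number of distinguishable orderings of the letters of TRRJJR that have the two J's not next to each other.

40

There are 6!/(3!·2!) = 60 arrangements of TRRJJR in total.
Arrangements with the J's together: treat JJ as one letter, giving (5)!/(3!) = 20.
Subtracting, 60 − 20 = 40 arrangements keep the J's apart.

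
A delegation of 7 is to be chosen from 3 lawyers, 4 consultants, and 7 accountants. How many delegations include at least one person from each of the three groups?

Unrestricted: C(14,7) = 3432 ways to pick any 7 of the 14.
Subtract selections that omit an entire group: no lawyers → C(11,7) = 330; no consultants → C(10,7) = 120; no accountants → C(7,7) = 1.
Add back selections omitting two groups (i.e. drawn from a single group): C(3,7) + C(4,7) + C(7,7) = 1.
By inclusion–exclusion: 3432 − 451 + 1 = 2982.

2982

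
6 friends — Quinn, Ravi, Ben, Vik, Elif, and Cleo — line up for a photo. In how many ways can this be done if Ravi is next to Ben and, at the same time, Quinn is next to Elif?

Treat {Ravi,Ben} as one block (2 orders) and {Quinn,Elif} as another (2 orders).
That leaves 4 units to arrange: 2 × 2 × 4! = 4 × 24 = 96.

96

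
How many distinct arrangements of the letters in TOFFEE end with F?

With the last slot taken by F, it remains to arrange the other 5 letters (TOFEE).
Those 5 letters have E appearing twice, giving (5)!/(2!) = 60.

60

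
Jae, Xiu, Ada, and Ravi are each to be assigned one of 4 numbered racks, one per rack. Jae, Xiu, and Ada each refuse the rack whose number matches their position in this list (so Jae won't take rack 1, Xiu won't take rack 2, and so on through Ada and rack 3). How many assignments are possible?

Let Aᵢ (for i ∈ {1, 2, 3}) be the placements that put person i in their forbidden rack. Any j of these fix j positions, leaving (4−j)! ways to fill the rest, and there are C(3,j) ways to pick which j.
By inclusion–exclusion, the number of valid placements is Σ_{j=0}^{3} (−1)^j C(3,j)·(4−j)!.
Computing: 24 − 18 + 6 − 1 = 11.

11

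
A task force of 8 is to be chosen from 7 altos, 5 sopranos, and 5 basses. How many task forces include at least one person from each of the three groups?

23275

With no constraint there are C(17,8) = 24310 possible selections.
Selections missing a whole group: no altos → C(10,8) = 45; no sopranos → C(12,8) = 495; no basses → C(12,8) = 495.
Add back selections omitting two groups (i.e. drawn from a single group): C(7,8) + C(5,8) + C(5,8) = 0.
By inclusion–exclusion: 24310 − 1035 + 0 = 23275.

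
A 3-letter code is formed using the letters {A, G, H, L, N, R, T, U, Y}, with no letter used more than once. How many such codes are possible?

504

This is a permutation of 3 out of 9: P(9,3) = 9!/6!.
9 × 8 × 7 = 504.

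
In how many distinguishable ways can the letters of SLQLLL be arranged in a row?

30

SLQLLL has 6 letters with L appearing 4 times.
So there are 6! / (4!) = 30 distinguishable arrangements.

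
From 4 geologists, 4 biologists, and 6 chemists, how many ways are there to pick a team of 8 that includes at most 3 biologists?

Split by how many biologists are chosen (0 through 3).
Sum: C(4,0)·C(10,8) + C(4,1)·C(10,7) + C(4,2)·C(10,6) + C(4,3)·C(10,5) = 45 + 480 + 1260 + 1008 = 2793.

2793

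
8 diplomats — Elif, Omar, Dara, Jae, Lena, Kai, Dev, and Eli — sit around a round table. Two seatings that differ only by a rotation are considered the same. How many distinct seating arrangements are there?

5040

Fix one person's seat to break rotational symmetry; the remaining 7 people can be arranged in (7)! = 5040 ways.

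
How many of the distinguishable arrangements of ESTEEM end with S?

With the last slot taken by S, it remains to arrange the other 5 letters (ETEEM).
Those 5 letters have E appearing 3 times, giving (5)!/(3!) = 20.

20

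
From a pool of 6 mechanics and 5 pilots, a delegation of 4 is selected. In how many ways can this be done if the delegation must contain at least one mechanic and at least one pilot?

With no constraint there are C(11,4) = 330 possible selections.
Selections missing a whole group: no mechanics → C(5,4) = 5; no pilots → C(6,4) = 15.
Both groups omitted at once is impossible, so 330 − 20 = 310.

310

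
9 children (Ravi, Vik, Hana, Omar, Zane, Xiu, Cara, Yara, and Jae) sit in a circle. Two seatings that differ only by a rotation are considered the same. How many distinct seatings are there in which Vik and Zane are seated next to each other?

Glue Vik and Zane into a block (2 internal orders). Seating 8 units around a circle gives (7)! arrangements.
So 2 × (7)! = 2 × 5040 = 10080.

10080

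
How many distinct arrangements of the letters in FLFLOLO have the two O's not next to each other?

150

There are 7!/(3!·2!·2!) = 210 arrangements of FLFLOLO in total.
Arrangements with the O's together: treat OO as one letter, giving (6)!/(3!·2!) = 60.
Subtracting, 210 − 60 = 150 arrangements keep the O's apart.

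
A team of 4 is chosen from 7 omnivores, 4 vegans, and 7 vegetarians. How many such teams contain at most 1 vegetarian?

1485

Split by how many vegetarians are chosen (0 through 1).
Sum: C(7,0)·C(11,4) + C(7,1)·C(11,3) = 330 + 1155 = 1485.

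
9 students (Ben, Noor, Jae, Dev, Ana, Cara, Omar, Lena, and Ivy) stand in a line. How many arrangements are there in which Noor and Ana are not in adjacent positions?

282240

There are 9! = 362880 arrangements in all. If Noor and Ana are adjacent, merging them into one block gives 2·(8)! = 80640 arrangements.
So 362880 − 80640 = 282240 arrangements keep them apart.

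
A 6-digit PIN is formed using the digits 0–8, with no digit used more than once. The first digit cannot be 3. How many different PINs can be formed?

53760

The first digit has 9−1 = 8 choices (anything except 3).
The remaining 5 digits are filled from the other 8 symbols without repetition: 8 × 7 × 6 × 5 × 4 = 6720.
Total: 8 × 6720 = 53760.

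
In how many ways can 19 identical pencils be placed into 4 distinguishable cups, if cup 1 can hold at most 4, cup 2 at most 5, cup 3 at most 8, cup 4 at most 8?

By stars and bars, unrestricted non-negative solutions to x_1+…+x_4 = 19 number C(19+3,3) = 1540.
Subtract solutions that violate a single cap (substitute x_i' = x_i − (cap_i+1)): x_1 ≥ 5 gives C(17,3) = 680; x_2 ≥ 6 gives C(16,3) = 560; x_3 ≥ 9 gives C(13,3) = 286; x_4 ≥ 9 gives C(13,3) = 286. Together 1812.
Add back pairs where two caps are both exceeded: 165 + 56 + 56 + 35 + 35 + 4 = 351.
By inclusion–exclusion the count is 1540 − 1812 + 351 = 79.

79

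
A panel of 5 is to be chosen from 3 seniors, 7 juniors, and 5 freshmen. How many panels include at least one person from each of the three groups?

Total 5-person selections from all 15: C(15,5) = 3003.
Subtract selections that omit an entire group: no seniors → C(12,5) = 792; no juniors → C(8,5) = 56; no freshmen → C(10,5) = 252.
Add back selections omitting two groups (i.e. drawn from a single group): C(3,5) + C(7,5) + C(5,5) = 22.
By inclusion–exclusion: 3003 − 1100 + 22 = 1925.

1925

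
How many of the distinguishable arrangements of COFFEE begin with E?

60

Fix E in the first position and arrange the remaining 5 letters.
Those 5 letters have F appearing twice, giving (5)!/(2!) = 60.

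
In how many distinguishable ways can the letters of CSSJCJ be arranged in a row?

90

CSSJCJ has 6 letters with C appearing twice, J appearing twice, and S appearing twice.
The number of distinct arrangements is 6!/(2!·2!·2!) = 720/8 = 90.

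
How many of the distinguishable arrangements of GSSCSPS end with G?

30

With the last slot taken by G, it remains to arrange the other 6 letters (SSCSPS).
Those 6 letters have S appearing 4 times, giving (6)!/(4!) = 30.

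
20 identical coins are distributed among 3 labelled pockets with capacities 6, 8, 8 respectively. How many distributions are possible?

Ignoring the caps, the number of non-negative solutions to x_1+…+x_3 = 20 is C(22,2) = 231.
Subtract solutions that violate a single cap (substitute x_i' = x_i − (cap_i+1)): x_1 ≥ 7 gives C(15,2) = 105; x_2 ≥ 9 gives C(13,2) = 78; x_3 ≥ 9 gives C(13,2) = 78. Together 261.
Add back pairs where two caps are both exceeded: 15 + 15 + 6 = 36.
By inclusion–exclusion the count is 231 − 261 + 36 = 6.

6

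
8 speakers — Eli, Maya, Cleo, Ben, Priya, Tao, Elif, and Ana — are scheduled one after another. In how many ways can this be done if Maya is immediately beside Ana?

10080

Treat {Maya, Ana} as a single unit. There are 7 units to order, and the pair itself can be ordered 2 ways.
That gives 2 × 7! = 2 × 5040 = 10080.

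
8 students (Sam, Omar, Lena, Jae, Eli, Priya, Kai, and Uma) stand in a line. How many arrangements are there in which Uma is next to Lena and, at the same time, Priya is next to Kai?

Treat {Uma,Lena} as one block (2 orders) and {Priya,Kai} as another (2 orders).
That leaves 6 units to arrange: 2 × 2 × 6! = 4 × 720 = 2880.

2880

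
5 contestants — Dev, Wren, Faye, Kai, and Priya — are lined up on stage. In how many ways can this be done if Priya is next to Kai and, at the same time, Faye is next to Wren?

24

Treat {Priya,Kai} as one block (2 orders) and {Faye,Wren} as another (2 orders).
That leaves 3 units to arrange: 2 × 2 × 3! = 4 × 6 = 24.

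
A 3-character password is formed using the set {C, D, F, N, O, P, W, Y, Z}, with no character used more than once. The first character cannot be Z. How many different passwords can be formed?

The first character has 9−1 = 8 choices (anything except Z).
The remaining 2 characters are filled from the other 8 symbols without repetition: 8 × 7 = 56.
Total: 8 × 56 = 448.

448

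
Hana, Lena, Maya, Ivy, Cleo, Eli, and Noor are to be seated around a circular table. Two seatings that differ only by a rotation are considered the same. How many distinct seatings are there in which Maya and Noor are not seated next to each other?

Without the restriction there are (6)! = 720 seatings.
Seatings with Maya beside Noor: treat them as a block with 2 internal orders, giving 2 × (5)! = 240.
Subtracting, 720 − 240 = 480.

480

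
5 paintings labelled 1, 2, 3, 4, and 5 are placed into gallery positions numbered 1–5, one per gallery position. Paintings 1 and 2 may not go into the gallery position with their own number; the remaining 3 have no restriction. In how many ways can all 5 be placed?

78

Let Aᵢ (for i ∈ {1, 2}) be the placements that put painting i in its forbidden gallery position. Any j of these fix j positions, leaving (5−j)! ways to fill the rest, and there are C(2,j) ways to pick which j.
By inclusion–exclusion, the number of valid placements is Σ_{j=0}^{2} (−1)^j C(2,j)·(5−j)!.
Computing: 120 − 48 + 6 = 78.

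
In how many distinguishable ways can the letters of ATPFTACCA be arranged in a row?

ATPFTACCA has 9 letters with A appearing 3 times, C appearing twice, and T appearing twice.
The number of distinct arrangements is 9!/(3!·2!·2!) = 362880/24 = 15120.

15120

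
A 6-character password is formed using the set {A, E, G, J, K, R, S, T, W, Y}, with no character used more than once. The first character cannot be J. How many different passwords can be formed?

136080

The first character has 10−1 = 9 choices (anything except J).
The remaining 5 characters are filled from the other 9 symbols without repetition: 9 × 8 × 7 × 6 × 5 = 15120.
Total: 9 × 15120 = 136080.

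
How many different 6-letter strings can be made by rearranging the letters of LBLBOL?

60

Letter multiplicities in LBLBOL: B×2, L×3, O×1.
So there are 6! / (3!·2!) = 60 distinguishable arrangements.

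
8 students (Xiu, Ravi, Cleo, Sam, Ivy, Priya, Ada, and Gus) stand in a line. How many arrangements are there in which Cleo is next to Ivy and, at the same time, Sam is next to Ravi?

2880

Treat {Cleo,Ivy} as one block (2 orders) and {Sam,Ravi} as another (2 orders).
That leaves 6 units to arrange: 2 × 2 × 6! = 4 × 720 = 2880.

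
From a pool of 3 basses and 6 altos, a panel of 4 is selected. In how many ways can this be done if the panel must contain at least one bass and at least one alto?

Total 4-person selections from all 9: C(9,4) = 126.
Subtract selections that omit an entire group: no basses → C(6,4) = 15; no altos → C(3,4) = 0.
Both groups omitted at once is impossible, so 126 − 15 = 111.

111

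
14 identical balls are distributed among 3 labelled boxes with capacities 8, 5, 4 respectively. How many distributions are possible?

By stars and bars, unrestricted non-negative solutions to x_1+…+x_3 = 14 number C(14+2,2) = 120.
Subtract solutions that violate a single cap (substitute x_i' = x_i − (cap_i+1)): x_1 ≥ 9 gives C(7,2) = 21; x_2 ≥ 6 gives C(10,2) = 45; x_3 ≥ 5 gives C(11,2) = 55. Together 121.
Add back pairs where two caps are both exceeded: 0 + 1 + 10 = 11.
By inclusion–exclusion the count is 120 − 121 + 11 = 10.

10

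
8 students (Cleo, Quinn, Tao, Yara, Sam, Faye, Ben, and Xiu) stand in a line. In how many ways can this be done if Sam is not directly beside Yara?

Of the 8! = 40320 arrangements, those with Sam and Yara adjacent number 2 × 7! = 10080 (treat the pair as a block with 2 internal orders).
Complementary counting: 40320 − 10080 = 30240.

30240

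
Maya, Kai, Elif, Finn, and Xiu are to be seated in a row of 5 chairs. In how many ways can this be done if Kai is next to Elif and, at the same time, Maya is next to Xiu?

Treat {Kai,Elif} as one block (2 orders) and {Maya,Xiu} as another (2 orders).
That leaves 3 units to arrange: 2 × 2 × 3! = 4 × 6 = 24.

24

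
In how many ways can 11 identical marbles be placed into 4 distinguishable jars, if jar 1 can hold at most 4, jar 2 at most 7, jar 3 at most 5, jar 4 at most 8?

195

Ignoring the caps, the number of non-negative solutions to x_1+…+x_4 = 11 is C(14,3) = 364.
Subtract solutions that violate a single cap (substitute x_i' = x_i − (cap_i+1)): x_1 ≥ 5 gives C(9,3) = 84; x_2 ≥ 8 gives C(6,3) = 20; x_3 ≥ 6 gives C(8,3) = 56; x_4 ≥ 9 gives C(5,3) = 10. Together 170.
Add back pairs where two caps are both exceeded: 0 + 1 + 0 + 0 + 0 + 0 = 1.
By inclusion–exclusion the count is 364 − 170 + 1 = 195.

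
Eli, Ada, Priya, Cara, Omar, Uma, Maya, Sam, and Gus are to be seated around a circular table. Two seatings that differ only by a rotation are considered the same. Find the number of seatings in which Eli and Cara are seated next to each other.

Glue Eli and Cara into a block (2 internal orders). Seating 8 units around a circle gives (7)! arrangements.
So 2 × (7)! = 2 × 5040 = 10080.

10080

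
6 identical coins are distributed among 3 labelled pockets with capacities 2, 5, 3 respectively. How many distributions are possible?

11

Without the upper bounds there are C(8,2) = 28 ways to split 6 among 3 pockets.
Subtract solutions that violate a single cap (substitute x_i' = x_i − (cap_i+1)): x_1 ≥ 3 gives C(5,2) = 10; x_2 ≥ 6 gives C(2,2) = 1; x_3 ≥ 4 gives C(4,2) = 6. Together 17.
No two caps can be exceeded simultaneously, so the pair terms are all 0.
By inclusion–exclusion the count is 28 − 17 + 0 = 11.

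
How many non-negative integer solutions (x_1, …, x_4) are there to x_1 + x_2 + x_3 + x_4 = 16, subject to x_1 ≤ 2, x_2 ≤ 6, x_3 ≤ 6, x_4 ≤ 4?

10

By stars and bars, unrestricted non-negative solutions to x_1+…+x_4 = 16 number C(16+3,3) = 969.
Subtract solutions that violate a single cap (substitute x_i' = x_i − (cap_i+1)): x_1 ≥ 3 gives C(16,3) = 560; x_2 ≥ 7 gives C(12,3) = 220; x_3 ≥ 7 gives C(12,3) = 220; x_4 ≥ 5 gives C(14,3) = 364. Together 1364.
Add back pairs where two caps are both exceeded: 84 + 84 + 165 + 10 + 35 + 35 = 413.
Subtract triples: 0 + 4 + 4 + 0 = 8.
By inclusion–exclusion the count is 969 − 1364 + 413 − 8 = 10.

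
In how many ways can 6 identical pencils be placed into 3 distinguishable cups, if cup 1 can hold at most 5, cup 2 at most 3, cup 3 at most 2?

By stars and bars, unrestricted non-negative solutions to x_1+…+x_3 = 6 number C(6+2,2) = 28.
Subtract solutions that violate a single cap (substitute x_i' = x_i − (cap_i+1)): x_1 ≥ 6 gives C(2,2) = 1; x_2 ≥ 4 gives C(4,2) = 6; x_3 ≥ 3 gives C(5,2) = 10. Together 17.
No two caps can be exceeded simultaneously, so the pair terms are all 0.
By inclusion–exclusion the count is 28 − 17 + 0 = 11.

11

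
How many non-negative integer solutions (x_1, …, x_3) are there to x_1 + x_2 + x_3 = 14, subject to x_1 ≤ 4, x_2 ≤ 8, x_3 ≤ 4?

6

By stars and bars, unrestricted non-negative solutions to x_1+…+x_3 = 14 number C(14+2,2) = 120.
Subtract solutions that violate a single cap (substitute x_i' = x_i − (cap_i+1)): x_1 ≥ 5 gives C(11,2) = 55; x_2 ≥ 9 gives C(7,2) = 21; x_3 ≥ 5 gives C(11,2) = 55. Together 131.
Add back pairs where two caps are both exceeded: 1 + 15 + 1 = 17.
By inclusion–exclusion the count is 120 − 131 + 17 = 6.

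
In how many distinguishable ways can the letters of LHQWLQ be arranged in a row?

Letter multiplicities in LHQWLQ: H×1, L×2, Q×2, W×1.
The number of distinct arrangements is 6!/(2!·2!) = 720/4 = 180.

180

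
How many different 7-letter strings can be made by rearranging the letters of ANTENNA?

ANTENNA has 7 letters with A appearing twice and N appearing 3 times.
So there are 7! / (3!·2!) = 420 distinguishable arrangements.

420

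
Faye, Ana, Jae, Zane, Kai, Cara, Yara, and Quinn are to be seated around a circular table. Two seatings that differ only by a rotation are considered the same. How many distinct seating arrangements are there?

5040

Fix one person's seat to break rotational symmetry; the remaining 7 people can be arranged in (7)! = 5040 ways.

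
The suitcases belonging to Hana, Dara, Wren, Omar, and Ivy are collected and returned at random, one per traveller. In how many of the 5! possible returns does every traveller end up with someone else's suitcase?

44

Let Aᵢ be the assignments in which traveller i gets their own suitcase. We want the size of the complement of A₁∪…∪A_5.
By inclusion–exclusion this is Σ_{j=0}^{5} (−1)^j C(5,j)·(5−j)!.
Computing: 120 − 120 + 60 − 20 + 5 − 1 = 44.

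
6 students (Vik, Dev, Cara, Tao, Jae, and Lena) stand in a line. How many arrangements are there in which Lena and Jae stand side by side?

Place the 4 others and the Lena-Jae pair as 5 objects in a line; the pair has 2 internal arrangements.
That gives 2 × 5! = 2 × 120 = 240.

240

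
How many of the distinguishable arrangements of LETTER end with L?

With the last slot taken by L, it remains to arrange the other 5 letters (ETTER).
Those 5 letters have E appearing twice and T appearing twice, giving (5)!/(2!·2!) = 30.

30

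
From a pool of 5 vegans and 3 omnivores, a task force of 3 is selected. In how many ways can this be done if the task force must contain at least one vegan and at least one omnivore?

Total 3-person selections from all 8: C(8,3) = 56.
Subtract selections that omit an entire group: no vegans → C(3,3) = 1; no omnivores → C(5,3) = 10.
Both groups omitted at once is impossible, so 56 − 11 = 45.

45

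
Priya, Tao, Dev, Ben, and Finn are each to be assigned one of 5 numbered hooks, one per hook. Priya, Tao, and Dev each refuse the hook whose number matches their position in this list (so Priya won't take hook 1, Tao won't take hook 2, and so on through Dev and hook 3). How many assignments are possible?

Let Aᵢ (for i ∈ {1, 2, 3}) be the placements that put person i in their forbidden hook. Any j of these fix j positions, leaving (5−j)! ways to fill the rest, and there are C(3,j) ways to pick which j.
By inclusion–exclusion, the number of valid placements is Σ_{j=0}^{3} (−1)^j C(3,j)·(5−j)!.
Computing: 120 − 72 + 18 − 2 = 64.

64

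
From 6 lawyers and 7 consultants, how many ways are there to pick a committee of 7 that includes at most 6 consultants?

Split by how many consultants are chosen (0 through 6).
Sum: C(7,0)·C(6,7) + C(7,1)·C(6,6) + C(7,2)·C(6,5) + C(7,3)·C(6,4) + C(7,4)·C(6,3) + C(7,5)·C(6,2) + C(7,6)·C(6,1) = 0 + 7 + 126 + 525 + 700 + 315 + 42 = 1715.

1715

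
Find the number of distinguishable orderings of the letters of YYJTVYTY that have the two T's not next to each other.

630

There are 8!/(4!·2!) = 840 arrangements of YYJTVYTY in total.
Arrangements with the T's together: treat TT as one letter, giving (7)!/(4!) = 210.
Subtracting, 840 − 210 = 630 arrangements keep the T's apart.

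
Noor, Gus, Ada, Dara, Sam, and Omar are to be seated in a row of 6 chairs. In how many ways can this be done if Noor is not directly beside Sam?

Of the 6! = 720 arrangements, those with Noor and Sam adjacent number 2 × 5! = 240 (treat the pair as a block with 2 internal orders).
So 720 − 240 = 480 arrangements keep them apart.

480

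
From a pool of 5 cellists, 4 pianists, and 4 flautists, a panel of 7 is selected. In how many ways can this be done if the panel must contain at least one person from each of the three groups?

Unrestricted: C(13,7) = 1716 ways to pick any 7 of the 13.
Selections missing a whole group: no cellists → C(8,7) = 8; no pianists → C(9,7) = 36; no flautists → C(9,7) = 36.
Add back selections omitting two groups (i.e. drawn from a single group): C(5,7) + C(4,7) + C(4,7) = 0.
By inclusion–exclusion: 1716 − 80 + 0 = 1636.

1636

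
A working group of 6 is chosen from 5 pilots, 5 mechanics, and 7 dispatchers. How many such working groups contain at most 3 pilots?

Split by how many pilots are chosen (0 through 3).
Sum: C(5,0)·C(12,6) + C(5,1)·C(12,5) + C(5,2)·C(12,4) + C(5,3)·C(12,3) = 924 + 3960 + 4950 + 2200 = 12034.

12034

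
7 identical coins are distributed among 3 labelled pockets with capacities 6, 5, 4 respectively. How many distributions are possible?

Ignoring the caps, the number of non-negative solutions to x_1+…+x_3 = 7 is C(9,2) = 36.
Subtract solutions that violate a single cap (substitute x_i' = x_i − (cap_i+1)): x_1 ≥ 7 gives C(2,2) = 1; x_2 ≥ 6 gives C(3,2) = 3; x_3 ≥ 5 gives C(4,2) = 6. Together 10.
No two caps can be exceeded simultaneously, so the pair terms are all 0.
By inclusion–exclusion the count is 36 − 10 + 0 = 26.

26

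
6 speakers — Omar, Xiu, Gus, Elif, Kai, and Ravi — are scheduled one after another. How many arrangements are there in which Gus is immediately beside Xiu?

240

Place the 4 others and the Gus-Xiu pair as 5 objects in a line; the pair has 2 internal arrangements.
That gives 2 × 5! = 2 × 120 = 240.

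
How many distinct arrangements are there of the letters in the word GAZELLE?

Letter multiplicities in GAZELLE: A×1, E×2, G×1, L×2, Z×1.
Dividing 7! = 5040 by 2!·2! = 4 for the repeated letters gives 1260.

1260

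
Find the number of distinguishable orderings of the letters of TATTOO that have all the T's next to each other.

Treat the 3 copies of T as a single block. The multiset to arrange is then {TTT, A, O, O}, 4 items in all.
That gives (4)!/(2!) = 12 arrangements.

12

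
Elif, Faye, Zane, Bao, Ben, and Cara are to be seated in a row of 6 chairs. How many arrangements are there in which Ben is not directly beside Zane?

There are 6! = 720 arrangements in all. If Ben and Zane are adjacent, merging them into one block gives 2·(5)! = 240 arrangements.
Complementary counting: 720 − 240 = 480.

480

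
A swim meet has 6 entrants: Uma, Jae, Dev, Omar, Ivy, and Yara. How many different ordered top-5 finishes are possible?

There are 6 choices for 1st place, 5 for 2nd, and so on down to 2 for position 5.
That gives 6 × 5 × 4 × 3 × 2 = 720.

720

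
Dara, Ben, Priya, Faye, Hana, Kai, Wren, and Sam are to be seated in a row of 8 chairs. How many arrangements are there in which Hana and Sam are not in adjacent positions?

30240

Of the 8! = 40320 arrangements, those with Hana and Sam adjacent number 2 × 7! = 10080 (treat the pair as a block with 2 internal orders).
So 40320 − 10080 = 30240 arrangements keep them apart.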